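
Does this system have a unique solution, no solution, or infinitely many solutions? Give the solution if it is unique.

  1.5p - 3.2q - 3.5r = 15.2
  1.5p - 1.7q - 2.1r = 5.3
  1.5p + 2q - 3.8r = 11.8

Row-reduce the augmented matrix:
R1 ← R1 / (3/2).
R2 ← R2 − 3/2·R1.
R3 ← R3 − 3/2·R1.
R2 ← R2 / (3/2).
R1 ← R1 + 32/15·R2.
R3 ← R3 − 26/5·R2.
R3 ← R3 / (-773/150).
R1 ← R1 + 77/225·R3.
R2 ← R2 − 14/15·R3.
Reading off the reduced rows gives p = -6, q = -1, r = -6.

p = -6, q = -1, r = -6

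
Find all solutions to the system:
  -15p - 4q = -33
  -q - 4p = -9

p = 3, q = -3

Row-reduce the augmented matrix:
R1 ← R1 / (-15).
R2 ← R2 + 4·R1.
R2 ← R2 / (1/15).
R1 ← R1 − 4/15·R2.
Reading off the reduced rows gives p = 3, q = -3.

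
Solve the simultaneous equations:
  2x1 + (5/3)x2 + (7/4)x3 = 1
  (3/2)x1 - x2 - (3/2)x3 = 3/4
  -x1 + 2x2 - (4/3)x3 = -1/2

x1 = 1/2, x2 = 0, x3 = 0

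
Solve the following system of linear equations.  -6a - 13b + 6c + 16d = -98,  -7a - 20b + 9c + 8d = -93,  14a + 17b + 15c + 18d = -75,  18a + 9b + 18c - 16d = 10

Row-reduce the augmented matrix:
R1 ← R1 / (-6).
R2 ← R2 + 7·R1.
R3 ← R3 − 14·R1.
R4 ← R4 − 18·R1.
R2 ← R2 / (-29/6).
R1 ← R1 − 13/6·R2.
R3 ← R3 + 40/3·R2.
R4 ← R4 + 30·R2.
R3 ← R3 / (681/29).
R1 ← R1 + 3/29·R3.
R2 ← R2 + 12/29·R3.
R4 ← R4 − 684/29·R3.
R4 ← R4 / (2968/227).
R1 ← R1 + 1606/227·R4.
R2 ← R2 − 840/227·R4.
R3 ← R3 − 2458/681·R4.
Reading off the reduced rows gives a = -4, b = 4, c = -1, d = -4.

a = -4, b = 4, c = -1, d = -4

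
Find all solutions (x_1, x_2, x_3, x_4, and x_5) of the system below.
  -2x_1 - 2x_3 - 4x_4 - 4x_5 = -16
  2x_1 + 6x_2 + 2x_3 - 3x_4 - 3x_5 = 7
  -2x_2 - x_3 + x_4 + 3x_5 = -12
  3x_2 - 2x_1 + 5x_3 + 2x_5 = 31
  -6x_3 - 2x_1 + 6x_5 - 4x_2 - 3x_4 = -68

x_1 = -3, x_2 = 2, x_3 = 5, x_4 = 6, x_5 = -3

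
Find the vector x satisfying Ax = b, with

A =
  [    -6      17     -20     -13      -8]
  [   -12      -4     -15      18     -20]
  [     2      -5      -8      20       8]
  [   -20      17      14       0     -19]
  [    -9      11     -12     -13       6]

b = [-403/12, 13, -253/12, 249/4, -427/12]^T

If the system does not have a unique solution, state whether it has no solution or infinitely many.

Row-reduce the augmented matrix:
R1 ← R1 / (-6).
R2 ← R2 + 12·R1.
R3 ← R3 − 2·R1.
R4 ← R4 + 20·R1.
R5 ← R5 + 9·R1.
R2 ← R2 / (-38).
R1 ← R1 + 17/6·R2.
R3 ← R3 − 2/3·R2.
R4 ← R4 + 119/3·R2.
R5 ← R5 + 29/2·R2.
R3 ← R3 / (-811/57).
R1 ← R1 − 335/228·R3.
R2 ← R2 + 25/38·R3.
R4 ← R4 − 6221/114·R3.
R5 ← R5 − 643/76·R3.
R4 ← R4 / (98053/1622).
R1 ← R1 − 1893/3244·R4.
R2 ← R2 + 3111/1622·R4.
R3 ← R3 + 937/811·R4.
R5 ← R5 + 1669/3244·R4.
R5 ← R5 / (4496429/196106).
R1 ← R1 − 365919/196106·R5.
R2 ← R2 − 86099/98053·R5.
R3 ← R3 − 23750/98053·R5.
R4 ← R4 − 51950/98053·R5.
Reading off the reduced rows gives x_1 = -1/2, x_2 = -1/4, x_3 = 2, x_4 = 1/3, x_5 = -3/2.

x_1 = -1/2, x_2 = -1/4, x_3 = 2, x_4 = 1/3, x_5 = -3/2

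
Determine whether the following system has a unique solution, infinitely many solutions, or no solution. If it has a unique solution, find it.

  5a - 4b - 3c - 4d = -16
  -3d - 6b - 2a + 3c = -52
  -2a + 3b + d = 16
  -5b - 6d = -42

Row-reduce the augmented matrix:
R1 ← R1 / (5).
R2 ← R2 + 2·R1.
R3 ← R3 + 2·R1.
R2 ← R2 / (-38/5).
R1 ← R1 + 4/5·R2.
R3 ← R3 − 7/5·R2.
R4 ← R4 + 5·R2.
R3 ← R3 / (-33/38).
R1 ← R1 + 15/19·R3.
R2 ← R2 + 9/38·R3.
R4 ← R4 + 45/38·R3.
R4 ← R4 / (-1).
R1 ← R1 − 1·R4.
R2 ← R2 − 1·R4.
R3 ← R3 − 5/3·R4.
Reading off the reduced rows gives a = 2, b = 6, c = -2, d = 2.

a = 2, b = 6, c = -2, d = 2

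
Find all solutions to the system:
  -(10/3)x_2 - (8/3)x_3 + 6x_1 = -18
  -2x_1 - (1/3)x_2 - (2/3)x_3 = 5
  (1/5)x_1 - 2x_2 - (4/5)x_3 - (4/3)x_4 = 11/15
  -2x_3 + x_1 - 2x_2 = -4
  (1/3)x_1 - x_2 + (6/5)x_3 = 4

Row-reduce the augmented matrix:
R1 ← R1 / (6).
R2 ← R2 + 2·R1.
R3 ← R3 − 1/5·R1.
R4 ← R4 − 1·R1.
R5 ← R5 − 1/3·R1.
R2 ← R2 / (-13/9).
R1 ← R1 + 5/9·R2.
R3 ← R3 + 17/9·R2.
R4 ← R4 + 13/9·R2.
R5 ← R5 + 22/27·R2.
R3 ← R3 / (86/65).
R1 ← R1 − 2/13·R3.
R2 ← R2 − 14/13·R3.
R5 ← R5 − 434/195·R3.
Swap R4 and R5.
R4 ← R4 / (868/387).
R1 ← R1 − 20/129·R4.
R2 ← R2 − 140/129·R4.
R3 ← R3 + 130/129·R4.
R5 reduces to 0 = 0, so the extra equation is consistent.
Reading off the reduced rows gives x_1 = -3, x_2 = -2, x_3 = 5/2, x_4 = 1/2.

x_1 = -3, x_2 = -2, x_3 = 5/2, x_4 = 1/2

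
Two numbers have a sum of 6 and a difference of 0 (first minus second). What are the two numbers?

Let x = first number, y = second number.
  y + x = 6
  x - y = 0
Row-reduce the augmented matrix:
R2 ← R2 − 1·R1.
R2 ← R2 / (-2).
R1 ← R1 − 1·R2.
Reading off the reduced rows gives x = 3, y = 3.

first number: 3, second number: 3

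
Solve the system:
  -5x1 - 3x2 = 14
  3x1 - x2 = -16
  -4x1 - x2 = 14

no solution

Row-reduce:
R1 ← R1 / (-5).
R2 ← R2 − 3·R1.
R3 ← R3 + 4·R1.
R2 ← R2 / (-14/5).
R1 ← R1 − 3/5·R2.
R3 ← R3 − 7/5·R2.
Row 3 reduces to 0 = -1, a contradiction. The system is inconsistent.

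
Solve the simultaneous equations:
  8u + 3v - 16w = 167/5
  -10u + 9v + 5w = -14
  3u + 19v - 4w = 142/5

Row-reduce the augmented matrix:
R1 ← R1 / (8).
R2 ← R2 + 10·R1.
R3 ← R3 − 3·R1.
R2 ← R2 / (51/4).
R1 ← R1 − 3/8·R2.
R3 ← R3 − 143/8·R2.
R3 ← R3 / (783/34).
R1 ← R1 + 53/34·R3.
R2 ← R2 + 20/17·R3.
Reading off the reduced rows gives u = 9/5, v = 1, w = -1.

u = 9/5, v = 1, w = -1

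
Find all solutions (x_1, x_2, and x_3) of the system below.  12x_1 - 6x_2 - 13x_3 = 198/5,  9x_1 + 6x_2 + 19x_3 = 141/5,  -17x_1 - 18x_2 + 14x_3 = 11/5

x_1 = 3, x_2 = -7/3, x_3 = 4/5

Row-reduce the augmented matrix:
R1 ← R1 / (12).
R2 ← R2 − 9·R1.
R3 ← R3 + 17·R1.
R2 ← R2 / (21/2).
R1 ← R1 + 1/2·R2.
R3 ← R3 + 53/2·R2.
R3 ← R3 / (477/7).
R1 ← R1 − 2/7·R3.
R2 ← R2 − 115/42·R3.
Reading off the reduced rows gives x_1 = 3, x_2 = -7/3, x_3 = 4/5.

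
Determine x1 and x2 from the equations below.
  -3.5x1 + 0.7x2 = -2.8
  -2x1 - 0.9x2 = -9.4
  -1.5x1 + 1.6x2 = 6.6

Row-reduce the augmented matrix:
R1 ← R1 / (-7/2).
R2 ← R2 + 2·R1.
R3 ← R3 + 3/2·R1.
R2 ← R2 / (-13/10).
R1 ← R1 + 1/5·R2.
R3 ← R3 − 13/10·R2.
R3 reduces to 0 = 0, so the extra equation is consistent.
Reading off the reduced rows gives x1 = 2, x2 = 6.

x1 = 2, x2 = 6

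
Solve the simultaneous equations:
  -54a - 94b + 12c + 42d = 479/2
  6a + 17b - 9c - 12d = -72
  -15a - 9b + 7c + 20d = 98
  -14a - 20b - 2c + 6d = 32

no solution

Row-reduce:
R1 ← R1 / (-54).
R2 ← R2 − 6·R1.
R3 ← R3 + 15·R1.
R4 ← R4 + 14·R1.
R2 ← R2 / (59/9).
R1 ← R1 − 47/27·R2.
R3 ← R3 − 154/9·R2.
R4 ← R4 − 118/27·R2.
R3 ← R3 / (1397/59).
R1 ← R1 − 107/59·R3.
R2 ← R2 + 69/59·R3.
Row 4 reduces to 0 = 1/6, a contradiction. The system is inconsistent.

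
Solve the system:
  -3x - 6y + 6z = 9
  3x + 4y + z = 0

Row-reduce:
R1 ← R1 / (-3).
R2 ← R2 − 3·R1.
R2 ← R2 / (-2).
R1 ← R1 − 2·R2.
Rank is 2 with 3 unknowns, leaving z free.

infinitely many solutions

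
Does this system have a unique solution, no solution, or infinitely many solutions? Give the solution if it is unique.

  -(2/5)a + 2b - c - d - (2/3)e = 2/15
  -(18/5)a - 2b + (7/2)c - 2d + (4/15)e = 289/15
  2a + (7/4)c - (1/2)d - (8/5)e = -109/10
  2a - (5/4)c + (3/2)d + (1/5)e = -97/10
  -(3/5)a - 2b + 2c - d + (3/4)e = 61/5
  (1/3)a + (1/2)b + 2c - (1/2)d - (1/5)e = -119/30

a = -2, b = -3, c = -2, d = -6, e = 4

Row-reduce the augmented matrix:
R1 ← R1 / (-2/5).
R2 ← R2 + 18/5·R1.
R3 ← R3 − 2·R1.
R4 ← R4 − 2·R1.
R5 ← R5 + 3/5·R1.
R6 ← R6 − 1/3·R1.
R2 ← R2 / (-20).
R1 ← R1 + 5·R2.
R3 ← R3 − 10·R2.
R4 ← R4 − 10·R2.
R5 ← R5 + 5·R2.
R6 ← R6 − 13/6·R2.
R3 ← R3 / (3).
R1 ← R1 + 5/8·R3.
R2 ← R2 + 5/8·R3.
R5 ← R5 − 3/8·R3.
R6 ← R6 − 121/48·R3.
Swap R4 and R5.
R4 ← R4 / (-1).
R1 ← R1 − 1/3·R4.
R2 ← R2 + 23/30·R4.
R3 ← R3 + 2/3·R4.
R6 ← R6 − 199/180·R4.
Swap R5 and R6.
R5 ← R5 / (8153/4320).
R1 ← R1 + 5/36·R5.
R2 ← R2 + 721/720·R5.
R3 ← R3 + 157/180·R5.
R4 ← R4 + 49/120·R5.
R6 reduces to 0 = 0, so the extra equation is consistent.
Reading off the reduced rows gives a = -2, b = -3, c = -2, d = -6, e = 4.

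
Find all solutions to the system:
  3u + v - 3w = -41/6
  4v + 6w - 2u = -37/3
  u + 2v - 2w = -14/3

Row-reduce the augmented matrix:
R1 ← R1 / (3).
R2 ← R2 + 2·R1.
R3 ← R3 − 1·R1.
R2 ← R2 / (14/3).
R1 ← R1 − 1/3·R2.
R3 ← R3 − 5/3·R2.
R3 ← R3 / (-17/7).
R1 ← R1 + 9/7·R3.
R2 ← R2 − 6/7·R3.
Reading off the reduced rows gives u = -3, v = -7/3, w = -3/2.

u = -3, v = -7/3, w = -3/2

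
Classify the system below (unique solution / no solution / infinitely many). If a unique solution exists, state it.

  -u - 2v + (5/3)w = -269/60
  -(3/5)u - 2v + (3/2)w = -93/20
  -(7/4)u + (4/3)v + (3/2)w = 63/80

Row-reduce the augmented matrix:
R1 ← R1 / (-1).
R2 ← R2 + 3/5·R1.
R3 ← R3 + 7/4·R1.
R2 ← R2 / (-4/5).
R1 ← R1 − 2·R2.
R3 ← R3 − 29/6·R2.
R3 ← R3 / (77/48).
R1 ← R1 + 5/12·R3.
R2 ← R2 + 5/8·R3.
Reading off the reduced rows gives u = -5/4, v = 6/5, w = -2.

u = -5/4, v = 6/5, w = -2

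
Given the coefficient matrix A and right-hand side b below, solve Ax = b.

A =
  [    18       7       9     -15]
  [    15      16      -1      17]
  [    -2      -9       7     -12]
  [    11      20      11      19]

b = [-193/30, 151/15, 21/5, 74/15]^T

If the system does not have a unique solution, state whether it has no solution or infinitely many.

x_1 = 3/2, x_2 = -7/3, x_3 = 3/5, x_4 = 3/2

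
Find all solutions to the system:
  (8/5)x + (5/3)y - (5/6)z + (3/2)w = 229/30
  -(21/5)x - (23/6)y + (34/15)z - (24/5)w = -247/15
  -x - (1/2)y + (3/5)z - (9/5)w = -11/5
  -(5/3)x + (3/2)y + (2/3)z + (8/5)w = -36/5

no solution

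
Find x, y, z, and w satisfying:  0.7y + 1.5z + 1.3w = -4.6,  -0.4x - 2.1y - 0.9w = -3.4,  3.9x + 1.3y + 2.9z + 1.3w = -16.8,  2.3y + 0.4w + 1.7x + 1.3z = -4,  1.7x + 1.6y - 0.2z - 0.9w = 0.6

x = -2, y = 2, z = -4, w = 0

Row-reduce the augmented matrix:
Swap R1 and R2.
R1 ← R1 / (-2/5).
R3 ← R3 − 39/10·R1.
R4 ← R4 − 17/10·R1.
R5 ← R5 − 17/10·R1.
R2 ← R2 / (7/10).
R1 ← R1 − 21/4·R2.
R3 ← R3 + 767/40·R2.
R4 ← R4 + 53/8·R2.
R5 ← R5 + 293/40·R2.
R3 ← R3 / (12317/280).
R1 ← R1 + 45/4·R3.
R2 ← R2 − 15/7·R3.
R4 ← R4 − 4339/280·R3.
R5 ← R5 − 4339/280·R3.
R4 ← R4 / (-25447/24634).
R1 ← R1 + 3750/12317·R4.
R2 ← R2 − 5993/12317·R4.
R3 ← R3 − 7878/12317·R4.
R5 ← R5 + 25447/24634·R4.
R5 reduces to 0 = 0, so the extra equation is consistent.
Reading off the reduced rows gives x = -2, y = 2, z = -4, w = 0.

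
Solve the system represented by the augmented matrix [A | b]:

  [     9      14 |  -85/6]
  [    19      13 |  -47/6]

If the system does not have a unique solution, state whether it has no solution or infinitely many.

Row-reduce the augmented matrix:
R1 ← R1 / (9).
R2 ← R2 − 19·R1.
R2 ← R2 / (-149/9).
R1 ← R1 − 14/9·R2.
Reading off the reduced rows gives x_1 = 1/2, x_2 = -4/3.

x_1 = 1/2, x_2 = -4/3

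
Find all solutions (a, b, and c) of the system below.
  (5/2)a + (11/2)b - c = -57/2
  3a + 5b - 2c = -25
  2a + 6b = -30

no solution

Row-reduce:
R1 ← R1 / (5/2).
R2 ← R2 − 3·R1.
R3 ← R3 − 2·R1.
R2 ← R2 / (-8/5).
R1 ← R1 − 11/5·R2.
R3 ← R3 − 8/5·R2.
Row 3 reduces to 0 = 2, a contradiction. The system is inconsistent.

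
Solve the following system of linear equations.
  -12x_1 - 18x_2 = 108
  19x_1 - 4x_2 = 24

Row-reduce the augmented matrix:
R1 ← R1 / (-12).
R2 ← R2 − 19·R1.
R2 ← R2 / (-65/2).
R1 ← R1 − 3/2·R2.
Reading off the reduced rows gives x_1 = 0, x_2 = -6.

x_1 = 0, x_2 = -6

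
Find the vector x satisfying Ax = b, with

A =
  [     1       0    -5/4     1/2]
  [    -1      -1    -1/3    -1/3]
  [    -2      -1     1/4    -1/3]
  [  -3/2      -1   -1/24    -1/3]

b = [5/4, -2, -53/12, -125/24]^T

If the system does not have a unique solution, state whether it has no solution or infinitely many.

no solution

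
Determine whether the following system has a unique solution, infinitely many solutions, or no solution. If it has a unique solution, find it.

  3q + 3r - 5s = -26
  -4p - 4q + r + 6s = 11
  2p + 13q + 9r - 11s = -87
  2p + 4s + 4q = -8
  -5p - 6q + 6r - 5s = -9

Row-reduce:
Swap R1 and R2.
R1 ← R1 / (-4).
R3 ← R3 − 2·R1.
R4 ← R4 − 2·R1.
R5 ← R5 + 5·R1.
R2 ← R2 / (3).
R1 ← R1 − 1·R2.
R3 ← R3 − 11·R2.
R4 ← R4 − 2·R2.
R5 ← R5 + 1·R2.
R3 ← R3 / (-3/2).
R1 ← R1 + 5/4·R3.
R2 ← R2 − 1·R3.
R4 ← R4 + 3/2·R3.
R5 ← R5 − 23/4·R3.
Swap R4 and R5.
R4 ← R4 / (229/9).
R1 ← R1 + 76/9·R4.
R2 ← R2 − 47/9·R4.
R3 ← R3 + 62/9·R4.
Row 5 reduces to 0 = 1, a contradiction. The system is inconsistent.

no solution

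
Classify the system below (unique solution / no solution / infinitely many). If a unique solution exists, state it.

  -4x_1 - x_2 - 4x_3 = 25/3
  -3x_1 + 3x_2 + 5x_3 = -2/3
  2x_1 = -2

x_1 = -1, x_2 = 1, x_3 = -4/3

Row-reduce the augmented matrix:
R1 ← R1 / (-4).
R2 ← R2 + 3·R1.
R3 ← R3 − 2·R1.
R2 ← R2 / (15/4).
R1 ← R1 − 1/4·R2.
R3 ← R3 + 1/2·R2.
R3 ← R3 / (-14/15).
R1 ← R1 − 7/15·R3.
R2 ← R2 − 32/15·R3.
Reading off the reduced rows gives x_1 = -1, x_2 = 1, x_3 = -4/3.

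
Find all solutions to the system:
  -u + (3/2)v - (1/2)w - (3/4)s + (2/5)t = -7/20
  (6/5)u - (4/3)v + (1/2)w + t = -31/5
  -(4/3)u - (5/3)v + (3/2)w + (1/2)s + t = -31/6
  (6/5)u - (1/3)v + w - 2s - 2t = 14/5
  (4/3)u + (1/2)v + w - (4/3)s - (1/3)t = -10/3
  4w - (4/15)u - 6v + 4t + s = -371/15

Row-reduce:
R1 ← R1 / (-1).
R2 ← R2 − 6/5·R1.
R3 ← R3 + 4/3·R1.
R4 ← R4 − 6/5·R1.
R5 ← R5 − 4/3·R1.
R6 ← R6 + 4/15·R1.
R2 ← R2 / (7/15).
R1 ← R1 + 3/2·R2.
R3 ← R3 + 11/3·R2.
R4 ← R4 − 22/15·R2.
R5 ← R5 − 5/2·R2.
R6 ← R6 + 32/5·R2.
R3 ← R3 / (29/21).
R1 ← R1 − 5/28·R3.
R2 ← R2 + 3/14·R3.
R4 ← R4 − 5/7·R3.
R5 ← R5 − 73/84·R3.
R6 ← R6 − 58/21·R3.
R4 ← R4 / (163/58).
R1 ← R1 + 165/116·R4.
R2 ← R2 + 81/29·R4.
R3 ← R3 + 117/29·R4.
R5 ← R5 − 1043/174·R4.
R5 ← R5 / (9101/815).
R1 ← R1 + 570/163·R5.
R2 ← R2 + 5952/815·R5.
R3 ← R3 + 7402/815·R5.
R4 ← R4 + 3604/815·R5.
Row 6 reduces to 0 = -2, a contradiction. The system is inconsistent.

no solution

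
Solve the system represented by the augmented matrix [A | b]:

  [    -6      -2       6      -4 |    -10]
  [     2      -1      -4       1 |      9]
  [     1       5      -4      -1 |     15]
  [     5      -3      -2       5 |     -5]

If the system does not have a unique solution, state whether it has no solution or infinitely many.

infinitely many solutions

Row-reduce:
R1 ← R1 / (-6).
R2 ← R2 − 2·R1.
R3 ← R3 − 1·R1.
R4 ← R4 − 5·R1.
R2 ← R2 / (-5/3).
R1 ← R1 − 1/3·R2.
R3 ← R3 − 14/3·R2.
R4 ← R4 + 14/3·R2.
R3 ← R3 / (-43/5).
R1 ← R1 + 7/5·R3.
R2 ← R2 − 6/5·R3.
R4 ← R4 − 43/5·R3.
Rank is 3 with 4 unknowns, leaving x_4 free.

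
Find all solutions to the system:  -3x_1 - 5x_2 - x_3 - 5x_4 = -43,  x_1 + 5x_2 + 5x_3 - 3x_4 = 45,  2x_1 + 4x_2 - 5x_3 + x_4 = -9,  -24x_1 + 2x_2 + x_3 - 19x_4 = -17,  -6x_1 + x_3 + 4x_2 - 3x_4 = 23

x_1 = -1, x_2 = 5, x_3 = 6, x_4 = 3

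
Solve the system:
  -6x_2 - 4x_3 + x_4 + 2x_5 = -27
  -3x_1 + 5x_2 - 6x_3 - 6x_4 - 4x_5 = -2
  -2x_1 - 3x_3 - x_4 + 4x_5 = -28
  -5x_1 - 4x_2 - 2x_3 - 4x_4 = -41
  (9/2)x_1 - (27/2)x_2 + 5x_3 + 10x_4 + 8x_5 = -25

no solution

Row-reduce:
Swap R1 and R2.
R1 ← R1 / (-3).
R3 ← R3 + 2·R1.
R4 ← R4 + 5·R1.
R5 ← R5 − 9/2·R1.
R2 ← R2 / (-6).
R1 ← R1 + 5/3·R2.
R3 ← R3 + 10/3·R2.
R4 ← R4 + 37/3·R2.
R5 ← R5 + 6·R2.
R3 ← R3 / (29/9).
R1 ← R1 − 28/9·R3.
R2 ← R2 − 2/3·R3.
R4 ← R4 − 146/9·R3.
R4 ← R4 / (-485/58).
R1 ← R1 + 37/58·R4.
R2 ← R2 + 39/58·R4.
R3 ← R3 − 22/29·R4.
Row 5 reduces to 0 = -1, a contradiction. The system is inconsistent.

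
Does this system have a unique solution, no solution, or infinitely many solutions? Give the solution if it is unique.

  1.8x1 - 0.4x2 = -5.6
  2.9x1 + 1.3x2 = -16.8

Row-reduce the augmented matrix:
R1 ← R1 / (9/5).
R2 ← R2 − 29/10·R1.
R2 ← R2 / (35/18).
R1 ← R1 + 2/9·R2.
Reading off the reduced rows gives x1 = -4, x2 = -4.

x1 = -4, x2 = -4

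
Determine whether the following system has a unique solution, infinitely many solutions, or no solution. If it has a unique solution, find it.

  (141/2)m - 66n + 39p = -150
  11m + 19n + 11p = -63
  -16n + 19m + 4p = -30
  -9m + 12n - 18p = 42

no solution

Row-reduce:
R1 ← R1 / (141/2).
R2 ← R2 − 11·R1.
R3 ← R3 − 19·R1.
R4 ← R4 + 9·R1.
R2 ← R2 / (1377/47).
R1 ← R1 + 44/47·R2.
R3 ← R3 − 84/47·R2.
R4 ← R4 − 168/47·R2.
R3 ← R3 / (-1042/153).
R1 ← R1 − 326/459·R3.
R2 ← R2 − 77/459·R3.
R4 ← R4 + 2084/153·R3.
Row 4 reduces to 0 = 2, a contradiction. The system is inconsistent.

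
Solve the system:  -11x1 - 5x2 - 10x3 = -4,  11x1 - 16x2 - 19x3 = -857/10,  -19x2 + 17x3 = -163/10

Row-reduce the augmented matrix:
R1 ← R1 / (-11).
R2 ← R2 − 11·R1.
R2 ← R2 / (-21).
R1 ← R1 − 5/11·R2.
R3 ← R3 + 19·R2.
R3 ← R3 / (908/21).
R1 ← R1 − 65/231·R3.
R2 ← R2 − 29/21·R3.
Reading off the reduced rows gives x1 = -2, x2 = 11/5, x3 = 3/2.

x1 = -2, x2 = 11/5, x3 = 3/2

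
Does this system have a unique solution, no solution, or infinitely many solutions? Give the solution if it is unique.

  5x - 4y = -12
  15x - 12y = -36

Row-reduce:
R1 ← R1 / (5).
R2 ← R2 − 15·R1.
Rank is 1 with 2 unknowns, leaving y free.

infinitely many solutions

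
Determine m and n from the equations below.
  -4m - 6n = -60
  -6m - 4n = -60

m = 6, n = 6

Row-reduce the augmented matrix:
R1 ← R1 / (-4).
R2 ← R2 + 6·R1.
R2 ← R2 / (5).
R1 ← R1 − 3/2·R2.
Reading off the reduced rows gives m = 6, n = 6.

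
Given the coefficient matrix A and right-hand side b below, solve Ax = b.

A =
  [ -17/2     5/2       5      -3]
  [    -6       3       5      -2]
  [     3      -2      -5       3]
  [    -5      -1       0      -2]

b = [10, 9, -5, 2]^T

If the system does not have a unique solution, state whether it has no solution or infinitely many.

infinitely many solutions

Row-reduce:
R1 ← R1 / (-17/2).
R2 ← R2 + 6·R1.
R3 ← R3 − 3·R1.
R4 ← R4 + 5·R1.
R2 ← R2 / (21/17).
R1 ← R1 + 5/17·R2.
R3 ← R3 + 19/17·R2.
R4 ← R4 + 42/17·R2.
R3 ← R3 / (-40/21).
R1 ← R1 + 5/21·R3.
R2 ← R2 − 25/21·R3.
Rank is 3 with 4 unknowns, leaving x_4 free.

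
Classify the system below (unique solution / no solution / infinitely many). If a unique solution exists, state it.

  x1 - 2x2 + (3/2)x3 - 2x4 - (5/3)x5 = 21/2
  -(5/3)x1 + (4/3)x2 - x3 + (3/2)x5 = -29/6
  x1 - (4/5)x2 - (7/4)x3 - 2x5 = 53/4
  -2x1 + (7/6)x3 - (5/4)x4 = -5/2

infinitely many solutions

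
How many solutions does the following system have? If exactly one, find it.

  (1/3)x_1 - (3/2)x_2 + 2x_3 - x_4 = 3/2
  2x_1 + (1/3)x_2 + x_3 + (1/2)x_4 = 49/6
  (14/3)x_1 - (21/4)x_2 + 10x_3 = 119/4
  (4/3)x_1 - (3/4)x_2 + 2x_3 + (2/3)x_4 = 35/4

no solution

Row-reduce:
R1 ← R1 / (1/3).
R2 ← R2 − 2·R1.
R3 ← R3 − 14/3·R1.
R4 ← R4 − 4/3·R1.
R2 ← R2 / (28/3).
R1 ← R1 + 9/2·R2.
R3 ← R3 − 63/4·R2.
R4 ← R4 − 21/4·R2.
R3 ← R3 / (9/16).
R1 ← R1 − 39/56·R3.
R2 ← R2 + 33/28·R3.
R4 ← R4 − 3/16·R3.
Row 4 reduces to 0 = -1/6, a contradiction. The system is inconsistent.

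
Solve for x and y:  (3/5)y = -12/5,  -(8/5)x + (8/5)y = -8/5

x = -3, y = -4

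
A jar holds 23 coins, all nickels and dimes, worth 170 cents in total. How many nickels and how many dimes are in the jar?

Let n = nickels, d = dimes.
  n + d = 23
  5n + 10d = 170
From equation 1: n = 23 − d.
Substitute into equation 2 and solve: d = 11.
Then n = 12.

nickels: 12, dimes: 11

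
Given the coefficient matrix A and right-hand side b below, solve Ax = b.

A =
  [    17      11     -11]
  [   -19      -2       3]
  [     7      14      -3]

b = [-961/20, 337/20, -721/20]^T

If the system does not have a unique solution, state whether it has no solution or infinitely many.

Row-reduce the augmented matrix:
R1 ← R1 / (17).
R2 ← R2 + 19·R1.
R3 ← R3 − 7·R1.
R2 ← R2 / (175/17).
R1 ← R1 − 11/17·R2.
R3 ← R3 − 161/17·R2.
R3 ← R3 / (252/25).
R1 ← R1 + 11/175·R3.
R2 ← R2 + 158/175·R3.
Reading off the reduced rows gives x_1 = -2/5, x_2 = -2, x_3 = 7/4.

x_1 = -2/5, x_2 = -2, x_3 = 7/4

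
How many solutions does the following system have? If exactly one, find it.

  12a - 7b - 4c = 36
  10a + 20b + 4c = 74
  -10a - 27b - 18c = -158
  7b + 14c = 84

Row-reduce the augmented matrix:
R1 ← R1 / (12).
R2 ← R2 − 10·R1.
R3 ← R3 + 10·R1.
R2 ← R2 / (155/6).
R1 ← R1 + 7/12·R2.
R3 ← R3 + 197/6·R2.
R4 ← R4 − 7·R2.
R3 ← R3 / (-1862/155).
R1 ← R1 + 26/155·R3.
R2 ← R2 − 44/155·R3.
R4 ← R4 − 1862/155·R3.
R4 reduces to 0 = 0, so the extra equation is consistent.
Reading off the reduced rows gives a = 5, b = 0, c = 6.

a = 5, b = 0, c = 6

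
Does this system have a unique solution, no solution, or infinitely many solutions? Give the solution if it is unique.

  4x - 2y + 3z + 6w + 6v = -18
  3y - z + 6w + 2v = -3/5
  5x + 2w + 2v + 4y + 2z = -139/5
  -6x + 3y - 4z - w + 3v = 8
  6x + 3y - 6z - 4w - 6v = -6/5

x = -13/5, y = -11/5, z = -2, w = 3/2, v = -5/2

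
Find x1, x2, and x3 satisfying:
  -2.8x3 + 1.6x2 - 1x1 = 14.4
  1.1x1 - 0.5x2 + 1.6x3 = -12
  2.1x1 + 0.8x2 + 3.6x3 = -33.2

x1 = -4, x2 = -4, x3 = -6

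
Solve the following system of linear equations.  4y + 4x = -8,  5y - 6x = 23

x = -3, y = 1

Row-reduce the augmented matrix:
R1 ← R1 / (4).
R2 ← R2 + 6·R1.
R2 ← R2 / (11).
R1 ← R1 − 1·R2.
Reading off the reduced rows gives x = -3, y = 1.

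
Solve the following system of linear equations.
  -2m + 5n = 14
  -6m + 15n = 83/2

no solution

Row-reduce:
R1 ← R1 / (-2).
R2 ← R2 + 6·R1.
Row 2 reduces to 0 = -1/2, a contradiction. The system is inconsistent.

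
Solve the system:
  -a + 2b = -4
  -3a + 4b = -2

Row-reduce the augmented matrix:
R1 ← R1 / (-1).
R2 ← R2 + 3·R1.
R2 ← R2 / (-2).
R1 ← R1 + 2·R2.
Reading off the reduced rows gives a = -6, b = -5.

a = -6, b = -5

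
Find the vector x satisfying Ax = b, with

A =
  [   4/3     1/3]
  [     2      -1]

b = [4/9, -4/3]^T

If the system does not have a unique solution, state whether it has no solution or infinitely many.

x_1 = 0, x_2 = 4/3

From equation 2: x_2 = 4/3 + 2·x_1.
Substitute into equation 1 and solve: x_1 = 0.
Then x_2 = 4/3.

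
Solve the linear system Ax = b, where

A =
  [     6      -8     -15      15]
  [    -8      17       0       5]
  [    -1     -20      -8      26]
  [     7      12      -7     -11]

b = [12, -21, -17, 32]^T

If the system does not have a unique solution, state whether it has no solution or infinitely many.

Row-reduce:
R1 ← R1 / (6).
R2 ← R2 + 8·R1.
R3 ← R3 + 1·R1.
R4 ← R4 − 7·R1.
R2 ← R2 / (19/3).
R1 ← R1 + 4/3·R2.
R3 ← R3 + 64/3·R2.
R4 ← R4 − 64/3·R2.
R3 ← R3 / (-2959/38).
R1 ← R1 + 255/38·R3.
R2 ← R2 + 60/19·R3.
R4 ← R4 − 2959/38·R3.
Row 4 reduces to 0 = 3, a contradiction. The system is inconsistent.

no solution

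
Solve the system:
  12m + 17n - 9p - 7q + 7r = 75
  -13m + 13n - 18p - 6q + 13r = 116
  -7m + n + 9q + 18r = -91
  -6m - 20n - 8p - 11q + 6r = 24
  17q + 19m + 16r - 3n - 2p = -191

m = -2, n = 3, p = -3, q = -6, r = -3

Row-reduce the augmented matrix:
R1 ← R1 / (12).
R2 ← R2 + 13·R1.
R3 ← R3 + 7·R1.
R4 ← R4 + 6·R1.
R5 ← R5 − 19·R1.
R2 ← R2 / (377/12).
R1 ← R1 − 17/12·R2.
R3 ← R3 − 131/12·R2.
R4 ← R4 + 23/2·R2.
R5 ← R5 + 359/12·R2.
R3 ← R3 / (1656/377).
R1 ← R1 − 189/377·R3.
R2 ← R2 + 333/377·R3.
R4 ← R4 + 8542/377·R3.
R5 ← R5 + 5344/377·R3.
R4 ← R4 / (8345/276).
R1 ← R1 + 197/184·R4.
R2 ← R2 − 277/184·R4.
R3 ← R3 − 1211/552·R4.
R5 ← R5 − 3191/69·R4.
R5 ← R5 / (-356276/5007).
R1 ← R1 − 12833/10014·R5.
R2 ← R2 + 10267/10014·R5.
R3 ← R3 + 11433/3338·R5.
R4 ← R4 − 15575/5007·R5.
Reading off the reduced rows gives m = -2, n = 3, p = -3, q = -6, r = -3.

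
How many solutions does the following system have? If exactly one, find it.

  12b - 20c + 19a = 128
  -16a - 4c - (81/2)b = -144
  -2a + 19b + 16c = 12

no solution

Row-reduce:
R1 ← R1 / (19).
R2 ← R2 + 16·R1.
R3 ← R3 + 2·R1.
R2 ← R2 / (-1155/38).
R1 ← R1 − 12/19·R2.
R3 ← R3 − 385/19·R2.
Row 3 reduces to 0 = 4/3, a contradiction. The system is inconsistent.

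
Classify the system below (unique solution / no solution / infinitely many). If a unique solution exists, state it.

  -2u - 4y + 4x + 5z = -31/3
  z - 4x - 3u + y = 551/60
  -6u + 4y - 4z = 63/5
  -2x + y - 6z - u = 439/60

x = -4/3, y = 5/4, z = -2/5, u = -1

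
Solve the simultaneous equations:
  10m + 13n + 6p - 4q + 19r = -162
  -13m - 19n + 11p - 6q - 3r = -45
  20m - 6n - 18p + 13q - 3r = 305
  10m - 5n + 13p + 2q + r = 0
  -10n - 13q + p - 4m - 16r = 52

m = 5, n = -5, p = -6, q = 4, r = -5

Row-reduce the augmented matrix:
R1 ← R1 / (10).
R2 ← R2 + 13·R1.
R3 ← R3 − 20·R1.
R4 ← R4 − 10·R1.
R5 ← R5 + 4·R1.
R2 ← R2 / (-21/10).
R1 ← R1 − 13/10·R2.
R3 ← R3 + 32·R2.
R4 ← R4 + 18·R2.
R5 ← R5 + 24/5·R2.
R3 ← R3 / (-6646/21).
R1 ← R1 − 257/21·R3.
R2 ← R2 + 188/21·R3.
R4 ← R4 + 1079/7·R3.
R5 ← R5 + 277/7·R3.
R4 ← R4 / (57467/6646).
R1 ← R1 − 521/6646·R4.
R2 ← R2 + 294/3323·R4.
R3 ← R3 + 4025/6646·R4.
R5 ← R5 + 86169/6646·R4.
R5 ← R5 / (-2642287/57467).
R1 ← R1 − 67198/57467·R5.
R2 ← R2 + 3151/57467·R5.
R3 ← R3 + 24990/57467·R5.
R4 ← R4 + 152699/57467·R5.
Reading off the reduced rows gives m = 5, n = -5, p = -6, q = 4, r = -5.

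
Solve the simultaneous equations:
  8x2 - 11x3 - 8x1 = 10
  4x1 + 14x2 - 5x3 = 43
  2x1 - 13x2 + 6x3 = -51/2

Row-reduce the augmented matrix:
R1 ← R1 / (-8).
R2 ← R2 − 4·R1.
R3 ← R3 − 2·R1.
R2 ← R2 / (18).
R1 ← R1 + 1·R2.
R3 ← R3 + 11·R2.
R3 ← R3 / (-19/6).
R1 ← R1 − 19/24·R3.
R2 ← R2 + 7/12·R3.
Reading off the reduced rows gives x1 = 3, x2 = 3/2, x3 = -2.

x1 = 3, x2 = 3/2, x3 = -2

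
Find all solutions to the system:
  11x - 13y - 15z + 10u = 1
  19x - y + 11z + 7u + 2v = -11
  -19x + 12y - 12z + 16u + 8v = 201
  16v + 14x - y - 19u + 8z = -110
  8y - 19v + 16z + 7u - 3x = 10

Row-reduce the augmented matrix:
R1 ← R1 / (11).
R2 ← R2 − 19·R1.
R3 ← R3 + 19·R1.
R4 ← R4 − 14·R1.
R5 ← R5 + 3·R1.
R2 ← R2 / (236/11).
R1 ← R1 + 13/11·R2.
R3 ← R3 + 115/11·R2.
R4 ← R4 − 171/11·R2.
R5 ← R5 − 49/11·R2.
R3 ← R3 / (-2351/118).
R1 ← R1 − 79/118·R3.
R2 ← R2 − 203/118·R3.
R4 ← R4 − 41/118·R3.
R5 ← R5 − 501/118·R3.
R4 ← R4 / (-111865/4702).
R1 ← R1 − 3040/2351·R4.
R2 ← R2 − 9225/4702·R4.
R3 ← R3 + 6671/4702·R4.
R5 ← R5 − 42045/2351·R4.
R5 ← R5 / (-144241/22373).
R1 ← R1 − 27096/22373·R5.
R2 ← R2 − 46558/22373·R5.
R3 ← R3 + 148502/111865·R5.
R4 ← R4 + 69154/111865·R5.
Reading off the reduced rows gives x = -3, y = 2, z = 0, u = 6, v = 3.

x = -3, y = 2, z = 0, u = 6, v = 3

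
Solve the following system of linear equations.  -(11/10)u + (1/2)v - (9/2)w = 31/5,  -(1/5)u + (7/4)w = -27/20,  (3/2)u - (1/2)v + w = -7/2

infinitely many solutions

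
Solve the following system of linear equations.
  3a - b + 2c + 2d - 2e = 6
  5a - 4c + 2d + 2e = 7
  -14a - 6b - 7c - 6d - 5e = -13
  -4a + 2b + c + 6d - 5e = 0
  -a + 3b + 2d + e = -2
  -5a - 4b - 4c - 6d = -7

Row-reduce:
R1 ← R1 / (3).
R2 ← R2 − 5·R1.
R3 ← R3 + 14·R1.
R4 ← R4 + 4·R1.
R5 ← R5 + 1·R1.
R6 ← R6 + 5·R1.
R2 ← R2 / (5/3).
R1 ← R1 + 1/3·R2.
R3 ← R3 + 32/3·R2.
R4 ← R4 − 2/3·R2.
R5 ← R5 − 8/3·R2.
R6 ← R6 + 17/3·R2.
R3 ← R3 / (-223/5).
R1 ← R1 + 4/5·R3.
R2 ← R2 + 22/5·R3.
R4 ← R4 − 33/5·R3.
R5 ← R5 − 62/5·R3.
R6 ← R6 + 128/5·R3.
R4 ← R4 / (1880/223).
R1 ← R1 − 110/223·R4.
R2 ← R2 + 64/223·R4.
R3 ← R3 − 26/223·R4.
R5 ← R5 − 748/223·R4.
R6 ← R6 + 940/223·R4.
R5 ← R5 / (9/235).
R1 ← R1 − 21/47·R5.
R2 ← R2 − 238/235·R5.
R3 ← R3 + 82/235·R5.
R4 ← R4 + 383/470·R5.
Row 6 reduces to 0 = -1/2, a contradiction. The system is inconsistent.

no solution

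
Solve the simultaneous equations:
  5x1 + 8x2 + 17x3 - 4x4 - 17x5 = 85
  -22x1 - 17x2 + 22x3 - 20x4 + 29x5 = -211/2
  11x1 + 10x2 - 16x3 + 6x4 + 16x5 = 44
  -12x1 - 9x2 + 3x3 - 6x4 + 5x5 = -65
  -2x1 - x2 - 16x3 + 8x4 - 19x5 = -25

no solution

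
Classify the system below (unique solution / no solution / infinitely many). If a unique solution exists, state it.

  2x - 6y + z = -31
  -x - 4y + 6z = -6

infinitely many solutions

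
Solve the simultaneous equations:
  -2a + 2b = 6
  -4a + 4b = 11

no solution

Row-reduce:
R1 ← R1 / (-2).
R2 ← R2 + 4·R1.
Row 2 reduces to 0 = -1, a contradiction. The system is inconsistent.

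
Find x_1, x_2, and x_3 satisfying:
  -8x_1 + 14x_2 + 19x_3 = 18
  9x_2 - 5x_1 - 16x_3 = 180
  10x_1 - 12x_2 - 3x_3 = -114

Row-reduce the augmented matrix:
R1 ← R1 / (-8).
R2 ← R2 + 5·R1.
R3 ← R3 − 10·R1.
R2 ← R2 / (1/4).
R1 ← R1 + 7/4·R2.
R3 ← R3 − 11/2·R2.
R3 ← R3 / (634).
R1 ← R1 + 395/2·R3.
R2 ← R2 + 223/2·R3.
Reading off the reduced rows gives x_1 = -6, x_2 = 6, x_3 = -6.

x_1 = -6, x_2 = 6, x_3 = -6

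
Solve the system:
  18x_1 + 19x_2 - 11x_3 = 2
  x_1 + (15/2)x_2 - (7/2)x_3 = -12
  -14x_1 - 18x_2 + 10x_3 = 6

no solution

Row-reduce:
R1 ← R1 / (18).
R2 ← R2 − 1·R1.
R3 ← R3 + 14·R1.
R2 ← R2 / (58/9).
R1 ← R1 − 19/18·R2.
R3 ← R3 + 29/9·R2.
Row 3 reduces to 0 = 3/2, a contradiction. The system is inconsistent.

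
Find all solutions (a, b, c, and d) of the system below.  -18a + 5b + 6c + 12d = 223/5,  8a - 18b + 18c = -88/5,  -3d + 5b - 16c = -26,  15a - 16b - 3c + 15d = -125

a = -11/5, b = 3, c = 3, d = -7/3

Row-reduce the augmented matrix:
R1 ← R1 / (-18).
R2 ← R2 − 8·R1.
R4 ← R4 − 15·R1.
R2 ← R2 / (-142/9).
R1 ← R1 + 5/18·R2.
R3 ← R3 − 5·R2.
R4 ← R4 + 71/6·R2.
R3 ← R3 / (-671/71).
R1 ← R1 + 99/142·R3.
R2 ← R2 + 93/71·R3.
R4 ← R4 + 27/2·R3.
R4 ← R4 / (30693/1342).
R1 ← R1 + 81/122·R4.
R2 ← R2 + 105/671·R4.
R3 ← R3 − 93/671·R4.
Reading off the reduced rows gives a = -11/5, b = 3, c = 3, d = -7/3.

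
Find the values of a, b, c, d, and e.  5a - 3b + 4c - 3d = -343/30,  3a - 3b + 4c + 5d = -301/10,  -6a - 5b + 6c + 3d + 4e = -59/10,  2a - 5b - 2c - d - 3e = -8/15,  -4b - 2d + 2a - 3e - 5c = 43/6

a = -8/3, b = 1/2, c = -7/5, d = -3, e = -1/2

Row-reduce the augmented matrix:
R1 ← R1 / (5).
R2 ← R2 − 3·R1.
R3 ← R3 + 6·R1.
R4 ← R4 − 2·R1.
R5 ← R5 − 2·R1.
R2 ← R2 / (-6/5).
R1 ← R1 + 3/5·R2.
R3 ← R3 + 43/5·R2.
R4 ← R4 + 19/5·R2.
R5 ← R5 + 14/5·R2.
R3 ← R3 / (-2/3).
R2 ← R2 + 4/3·R3.
R4 ← R4 + 26/3·R3.
R5 ← R5 + 31/3·R3.
R4 ← R4 / (620).
R1 ← R1 + 4·R4.
R2 ← R2 − 93·R4.
R3 ← R3 − 74·R4.
R5 ← R5 − 748·R4.
R5 ← R5 / (42/31).
R1 ← R1 + 11/31·R5.
R2 ← R2 − 1/4·R5.
R3 ← R3 − 35/62·R5.
R4 ← R4 + 11/124·R5.
Reading off the reduced rows gives a = -8/3, b = 1/2, c = -7/5, d = -3, e = -1/2.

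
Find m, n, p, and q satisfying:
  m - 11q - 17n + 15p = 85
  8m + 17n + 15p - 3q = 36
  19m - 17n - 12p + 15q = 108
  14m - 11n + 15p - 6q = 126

Row-reduce the augmented matrix:
R2 ← R2 − 8·R1.
R3 ← R3 − 19·R1.
R4 ← R4 − 14·R1.
R2 ← R2 / (153).
R1 ← R1 + 17·R2.
R3 ← R3 − 306·R2.
R4 ← R4 − 227·R2.
R3 ← R3 / (-87).
R1 ← R1 − 10/3·R3.
R2 ← R2 + 35/51·R3.
R4 ← R4 + 2000/51·R3.
R4 ← R4 / (-10879/4437).
R1 ← R1 − 134/261·R4.
R2 ← R2 − 575/4437·R4.
R3 ← R3 + 18/29·R4.
Reading off the reduced rows gives m = 3, n = -3, p = 5, q = 4.

m = 3, n = -3, p = 5, q = 4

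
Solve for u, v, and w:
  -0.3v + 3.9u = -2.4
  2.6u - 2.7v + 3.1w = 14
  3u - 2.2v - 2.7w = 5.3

u = -1, v = -5, w = 1

Row-reduce the augmented matrix:
R1 ← R1 / (39/10).
R2 ← R2 − 13/5·R1.
R3 ← R3 − 3·R1.
R2 ← R2 / (-5/2).
R1 ← R1 + 1/13·R2.
R3 ← R3 + 128/65·R2.
R3 ← R3 / (-16711/3250).
R1 ← R1 + 31/325·R3.
R2 ← R2 + 31/25·R3.
Reading off the reduced rows gives u = -1, v = -5, w = 1.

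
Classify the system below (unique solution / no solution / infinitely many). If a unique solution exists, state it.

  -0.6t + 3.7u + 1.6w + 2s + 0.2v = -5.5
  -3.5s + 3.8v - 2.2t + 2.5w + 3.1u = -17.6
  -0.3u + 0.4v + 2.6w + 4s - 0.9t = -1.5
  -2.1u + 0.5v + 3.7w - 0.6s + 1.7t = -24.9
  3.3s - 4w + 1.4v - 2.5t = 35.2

u = -1, v = -1, w = -5, s = 2, t = -4

Row-reduce the augmented matrix:
R1 ← R1 / (37/10).
R2 ← R2 − 31/10·R1.
R3 ← R3 + 3/10·R1.
R4 ← R4 + 21/10·R1.
R2 ← R2 / (672/185).
R1 ← R1 − 2/37·R2.
R3 ← R3 − 77/185·R2.
R4 ← R4 − 227/370·R2.
R5 ← R5 − 7/5·R2.
R3 ← R3 / (831/320).
R1 ← R1 − 93/224·R3.
R2 ← R2 − 143/448·R3.
R4 ← R4 − 19767/4480·R3.
R5 ← R5 + 1423/320·R3.
R4 ← R4 / (-64667/9695).
R1 ← R1 + 830/5817·R4.
R2 ← R2 + 35065/17451·R4.
R3 ← R3 − 4565/2493·R4.
R5 ← R5 − 334999/24930·R4.
R5 ← R5 / (12852823/4656024).
R1 ← R1 + 30635/388002·R5.
R2 ← R2 + 2925053/2328012·R5.
R3 ← R3 − 1194889/2328012·R5.
R4 ← R4 + 113529/258668·R5.
Reading off the reduced rows gives u = -1, v = -1, w = -5, s = 2, t = -4.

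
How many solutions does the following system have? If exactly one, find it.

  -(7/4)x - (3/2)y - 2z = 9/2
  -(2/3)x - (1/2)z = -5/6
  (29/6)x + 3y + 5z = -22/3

Row-reduce:
R1 ← R1 / (-7/4).
R2 ← R2 + 2/3·R1.
R3 ← R3 − 29/6·R1.
R2 ← R2 / (4/7).
R1 ← R1 − 6/7·R2.
R3 ← R3 + 8/7·R2.
Rank is 2 with 3 unknowns, leaving z free.

infinitely many solutions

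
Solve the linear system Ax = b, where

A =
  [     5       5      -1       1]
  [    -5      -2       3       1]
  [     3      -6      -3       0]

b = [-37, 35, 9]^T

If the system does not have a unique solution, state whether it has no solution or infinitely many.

infinitely many solutions

Row-reduce:
R1 ← R1 / (5).
R2 ← R2 + 5·R1.
R3 ← R3 − 3·R1.
R2 ← R2 / (3).
R1 ← R1 − 1·R2.
R3 ← R3 + 9·R2.
R3 ← R3 / (18/5).
R1 ← R1 + 13/15·R3.
R2 ← R2 − 2/3·R3.
Rank is 3 with 4 unknowns, leaving x_4 free.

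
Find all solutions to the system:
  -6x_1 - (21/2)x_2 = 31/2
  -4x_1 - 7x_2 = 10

Row-reduce:
R1 ← R1 / (-6).
R2 ← R2 + 4·R1.
Row 2 reduces to 0 = -1/3, a contradiction. The system is inconsistent.

no solution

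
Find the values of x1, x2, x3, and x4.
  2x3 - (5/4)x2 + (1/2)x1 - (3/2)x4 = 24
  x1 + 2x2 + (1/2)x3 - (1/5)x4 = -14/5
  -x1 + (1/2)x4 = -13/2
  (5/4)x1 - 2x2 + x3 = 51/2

x1 = 6, x2 = -6, x3 = 6, x4 = -1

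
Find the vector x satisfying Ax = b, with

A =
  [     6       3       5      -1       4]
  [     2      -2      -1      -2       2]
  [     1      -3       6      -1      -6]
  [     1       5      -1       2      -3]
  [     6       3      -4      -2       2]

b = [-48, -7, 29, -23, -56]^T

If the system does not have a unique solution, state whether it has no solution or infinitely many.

x_1 = -4, x_2 = -6, x_3 = 1, x_4 = 3, x_5 = -2

Row-reduce the augmented matrix:
R1 ← R1 / (6).
R2 ← R2 − 2·R1.
R3 ← R3 − 1·R1.
R4 ← R4 − 1·R1.
R5 ← R5 − 6·R1.
R2 ← R2 / (-3).
R1 ← R1 − 1/2·R2.
R3 ← R3 + 7/2·R2.
R4 ← R4 − 9/2·R2.
R3 ← R3 / (149/18).
R1 ← R1 − 7/18·R3.
R2 ← R2 − 8/9·R3.
R4 ← R4 + 35/6·R3.
R5 ← R5 + 9·R3.
R4 ← R4 / (67/149).
R1 ← R1 + 74/149·R4.
R2 ← R2 − 65/149·R4.
R3 ← R3 − 20/149·R4.
R5 ← R5 − 31/149·R4.
R5 ← R5 / (-431/67).
R1 ← R1 + 510/67·R5.
R2 ← R2 − 553/67·R5.
R3 ← R3 − 98/67·R5.
R4 ← R4 + 1179/67·R5.
Reading off the reduced rows gives x_1 = -4, x_2 = -6, x_3 = 1, x_4 = 3, x_5 = -2.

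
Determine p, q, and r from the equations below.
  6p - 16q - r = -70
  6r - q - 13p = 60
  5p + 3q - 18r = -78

p = -3, q = 3, r = 4

Row-reduce the augmented matrix:
R1 ← R1 / (6).
R2 ← R2 + 13·R1.
R3 ← R3 − 5·R1.
R2 ← R2 / (-107/3).
R1 ← R1 + 8/3·R2.
R3 ← R3 − 49/3·R2.
R3 ← R3 / (-1649/107).
R1 ← R1 + 97/214·R3.
R2 ← R2 + 23/214·R3.
Reading off the reduced rows gives p = -3, q = 3, r = 4.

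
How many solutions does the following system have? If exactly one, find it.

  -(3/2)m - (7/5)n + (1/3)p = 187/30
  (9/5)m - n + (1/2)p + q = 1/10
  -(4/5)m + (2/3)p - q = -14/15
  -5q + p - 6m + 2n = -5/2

no solution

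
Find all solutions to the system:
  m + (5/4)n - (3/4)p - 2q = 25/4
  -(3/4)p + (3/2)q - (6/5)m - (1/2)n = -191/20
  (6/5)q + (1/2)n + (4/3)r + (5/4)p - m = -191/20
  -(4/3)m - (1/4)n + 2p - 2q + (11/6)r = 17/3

Row-reduce:
R2 ← R2 + 6/5·R1.
R3 ← R3 + 1·R1.
R4 ← R4 + 4/3·R1.
R1 ← R1 − 5/4·R2.
R3 ← R3 − 7/4·R2.
R4 ← R4 − 17/12·R2.
R3 ← R3 / (271/80).
R1 ← R1 − 21/16·R3.
R2 ← R2 + 33/20·R3.
R4 ← R4 − 267/80·R3.
R4 ← R4 / (-16891/4065).
R1 ← R1 + 637/542·R4.
R2 ← R2 + 708/1355·R4.
R3 ← R3 − 62/271·R4.
Rank is 4 with 5 unknowns, leaving r free.

infinitely many solutions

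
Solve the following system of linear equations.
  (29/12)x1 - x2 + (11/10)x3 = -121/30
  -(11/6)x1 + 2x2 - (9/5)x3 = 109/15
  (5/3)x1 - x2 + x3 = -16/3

no solution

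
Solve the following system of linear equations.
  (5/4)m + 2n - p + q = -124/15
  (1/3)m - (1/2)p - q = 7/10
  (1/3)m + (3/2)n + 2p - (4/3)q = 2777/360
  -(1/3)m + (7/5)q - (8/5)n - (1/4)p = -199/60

m = -2, n = -1/4, p = 13/5, q = -8/3

Row-reduce the augmented matrix:
R1 ← R1 / (5/4).
R2 ← R2 − 1/3·R1.
R3 ← R3 − 1/3·R1.
R4 ← R4 + 1/3·R1.
R2 ← R2 / (-8/15).
R1 ← R1 − 8/5·R2.
R3 ← R3 − 29/30·R2.
R4 ← R4 + 16/15·R2.
R3 ← R3 / (59/32).
R1 ← R1 + 3/2·R3.
R2 ← R2 − 7/16·R3.
R4 ← R4 + 1/20·R3.
R4 ← R4 / (7247/1770).
R1 ← R1 + 364/59·R4.
R2 ← R2 − 584/177·R4.
R3 ← R3 + 374/177·R4.
Reading off the reduced rows gives m = -2, n = -1/4, p = 13/5, q = -8/3.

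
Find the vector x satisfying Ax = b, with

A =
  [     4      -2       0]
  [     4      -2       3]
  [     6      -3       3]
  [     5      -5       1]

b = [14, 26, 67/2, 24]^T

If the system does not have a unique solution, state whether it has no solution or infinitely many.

Row-reduce:
R1 ← R1 / (4).
R2 ← R2 − 4·R1.
R3 ← R3 − 6·R1.
R4 ← R4 − 5·R1.
Swap R2 and R4.
R2 ← R2 / (-5/2).
R1 ← R1 + 1/2·R2.
R3 ← R3 / (3).
R1 ← R1 + 1/5·R3.
R2 ← R2 + 2/5·R3.
R4 ← R4 − 3·R3.
Row 4 reduces to 0 = -1/2, a contradiction. The system is inconsistent.

no solution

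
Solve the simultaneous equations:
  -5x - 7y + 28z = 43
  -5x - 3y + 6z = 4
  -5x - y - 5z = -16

no solution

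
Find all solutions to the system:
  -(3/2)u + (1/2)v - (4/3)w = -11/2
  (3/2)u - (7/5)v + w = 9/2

Row-reduce:
R1 ← R1 / (-3/2).
R2 ← R2 − 3/2·R1.
R2 ← R2 / (-9/10).
R1 ← R1 + 1/3·R2.
Rank is 2 with 3 unknowns, leaving w free.

infinitely many solutions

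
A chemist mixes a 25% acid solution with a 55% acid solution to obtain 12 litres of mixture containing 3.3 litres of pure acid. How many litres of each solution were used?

Let a = litres of solution A, b = litres of solution B.
  a + b = 12
  (11/20)b + (1/4)a = 33/10
Row-reduce the augmented matrix:
R2 ← R2 − 1/4·R1.
R2 ← R2 / (3/10).
R1 ← R1 − 1·R2.
Reading off the reduced rows gives a = 11, b = 1.

litres of solution A: 11, litres of solution B: 1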